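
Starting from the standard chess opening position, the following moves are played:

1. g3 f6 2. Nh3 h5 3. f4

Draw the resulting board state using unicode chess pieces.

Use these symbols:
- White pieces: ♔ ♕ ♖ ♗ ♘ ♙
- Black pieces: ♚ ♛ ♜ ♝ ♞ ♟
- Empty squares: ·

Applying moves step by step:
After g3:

♜ ♞ ♝ ♛ ♚ ♝ ♞ ♜
♟ ♟ ♟ ♟ ♟ ♟ ♟ ♟
· · · · · · · ·
· · · · · · · ·
· · · · · · · ·
· · · · · · ♙ ·
♙ ♙ ♙ ♙ ♙ ♙ · ♙
♖ ♘ ♗ ♕ ♔ ♗ ♘ ♖


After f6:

♜ ♞ ♝ ♛ ♚ ♝ ♞ ♜
♟ ♟ ♟ ♟ ♟ · ♟ ♟
· · · · · ♟ · ·
· · · · · · · ·
· · · · · · · ·
· · · · · · ♙ ·
♙ ♙ ♙ ♙ ♙ ♙ · ♙
♖ ♘ ♗ ♕ ♔ ♗ ♘ ♖


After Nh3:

♜ ♞ ♝ ♛ ♚ ♝ ♞ ♜
♟ ♟ ♟ ♟ ♟ · ♟ ♟
· · · · · ♟ · ·
· · · · · · · ·
· · · · · · · ·
· · · · · · ♙ ♘
♙ ♙ ♙ ♙ ♙ ♙ · ♙
♖ ♘ ♗ ♕ ♔ ♗ · ♖


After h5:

♜ ♞ ♝ ♛ ♚ ♝ ♞ ♜
♟ ♟ ♟ ♟ ♟ · ♟ ·
· · · · · ♟ · ·
· · · · · · · ♟
· · · · · · · ·
· · · · · · ♙ ♘
♙ ♙ ♙ ♙ ♙ ♙ · ♙
♖ ♘ ♗ ♕ ♔ ♗ · ♖


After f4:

♜ ♞ ♝ ♛ ♚ ♝ ♞ ♜
♟ ♟ ♟ ♟ ♟ · ♟ ·
· · · · · ♟ · ·
· · · · · · · ♟
· · · · · ♙ · ·
· · · · · · ♙ ♘
♙ ♙ ♙ ♙ ♙ · · ♙
♖ ♘ ♗ ♕ ♔ ♗ · ♖



  a b c d e f g h
  ─────────────────
8│♜ ♞ ♝ ♛ ♚ ♝ ♞ ♜│8
7│♟ ♟ ♟ ♟ ♟ · ♟ ·│7
6│· · · · · ♟ · ·│6
5│· · · · · · · ♟│5
4│· · · · · ♙ · ·│4
3│· · · · · · ♙ ♘│3
2│♙ ♙ ♙ ♙ ♙ · · ♙│2
1│♖ ♘ ♗ ♕ ♔ ♗ · ♖│1
  ─────────────────
  a b c d e f g h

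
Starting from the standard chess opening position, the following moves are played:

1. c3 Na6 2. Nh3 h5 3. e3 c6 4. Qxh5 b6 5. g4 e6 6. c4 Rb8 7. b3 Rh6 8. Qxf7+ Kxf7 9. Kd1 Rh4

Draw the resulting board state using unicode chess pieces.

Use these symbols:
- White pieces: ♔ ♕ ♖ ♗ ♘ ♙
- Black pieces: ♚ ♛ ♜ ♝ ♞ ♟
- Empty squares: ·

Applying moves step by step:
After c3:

♜ ♞ ♝ ♛ ♚ ♝ ♞ ♜
♟ ♟ ♟ ♟ ♟ ♟ ♟ ♟
· · · · · · · ·
· · · · · · · ·
· · · · · · · ·
· · ♙ · · · · ·
♙ ♙ · ♙ ♙ ♙ ♙ ♙
♖ ♘ ♗ ♕ ♔ ♗ ♘ ♖


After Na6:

♜ · ♝ ♛ ♚ ♝ ♞ ♜
♟ ♟ ♟ ♟ ♟ ♟ ♟ ♟
♞ · · · · · · ·
· · · · · · · ·
· · · · · · · ·
· · ♙ · · · · ·
♙ ♙ · ♙ ♙ ♙ ♙ ♙
♖ ♘ ♗ ♕ ♔ ♗ ♘ ♖


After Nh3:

♜ · ♝ ♛ ♚ ♝ ♞ ♜
♟ ♟ ♟ ♟ ♟ ♟ ♟ ♟
♞ · · · · · · ·
· · · · · · · ·
· · · · · · · ·
· · ♙ · · · · ♘
♙ ♙ · ♙ ♙ ♙ ♙ ♙
♖ ♘ ♗ ♕ ♔ ♗ · ♖


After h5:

♜ · ♝ ♛ ♚ ♝ ♞ ♜
♟ ♟ ♟ ♟ ♟ ♟ ♟ ·
♞ · · · · · · ·
· · · · · · · ♟
· · · · · · · ·
· · ♙ · · · · ♘
♙ ♙ · ♙ ♙ ♙ ♙ ♙
♖ ♘ ♗ ♕ ♔ ♗ · ♖


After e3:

♜ · ♝ ♛ ♚ ♝ ♞ ♜
♟ ♟ ♟ ♟ ♟ ♟ ♟ ·
♞ · · · · · · ·
· · · · · · · ♟
· · · · · · · ·
· · ♙ · ♙ · · ♘
♙ ♙ · ♙ · ♙ ♙ ♙
♖ ♘ ♗ ♕ ♔ ♗ · ♖


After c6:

♜ · ♝ ♛ ♚ ♝ ♞ ♜
♟ ♟ · ♟ ♟ ♟ ♟ ·
♞ · ♟ · · · · ·
· · · · · · · ♟
· · · · · · · ·
· · ♙ · ♙ · · ♘
♙ ♙ · ♙ · ♙ ♙ ♙
♖ ♘ ♗ ♕ ♔ ♗ · ♖


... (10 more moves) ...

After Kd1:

· ♜ ♝ ♛ · ♝ ♞ ·
♟ · · ♟ · ♚ ♟ ·
♞ ♟ ♟ · ♟ · · ♜
· · · · · · · ·
· · ♙ · · · ♙ ·
· ♙ · · ♙ · · ♘
♙ · · ♙ · ♙ · ♙
♖ ♘ ♗ ♔ · ♗ · ♖


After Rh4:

· ♜ ♝ ♛ · ♝ ♞ ·
♟ · · ♟ · ♚ ♟ ·
♞ ♟ ♟ · ♟ · · ·
· · · · · · · ·
· · ♙ · · · ♙ ♜
· ♙ · · ♙ · · ♘
♙ · · ♙ · ♙ · ♙
♖ ♘ ♗ ♔ · ♗ · ♖



  a b c d e f g h
  ─────────────────
8│· ♜ ♝ ♛ · ♝ ♞ ·│8
7│♟ · · ♟ · ♚ ♟ ·│7
6│♞ ♟ ♟ · ♟ · · ·│6
5│· · · · · · · ·│5
4│· · ♙ · · · ♙ ♜│4
3│· ♙ · · ♙ · · ♘│3
2│♙ · · ♙ · ♙ · ♙│2
1│♖ ♘ ♗ ♔ · ♗ · ♖│1
  ─────────────────
  a b c d e f g h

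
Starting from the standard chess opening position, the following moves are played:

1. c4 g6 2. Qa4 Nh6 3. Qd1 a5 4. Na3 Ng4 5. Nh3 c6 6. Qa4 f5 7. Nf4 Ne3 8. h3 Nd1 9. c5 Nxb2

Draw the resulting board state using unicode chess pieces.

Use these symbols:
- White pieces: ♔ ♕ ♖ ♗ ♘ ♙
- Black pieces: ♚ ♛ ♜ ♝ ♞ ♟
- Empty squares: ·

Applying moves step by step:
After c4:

♜ ♞ ♝ ♛ ♚ ♝ ♞ ♜
♟ ♟ ♟ ♟ ♟ ♟ ♟ ♟
· · · · · · · ·
· · · · · · · ·
· · ♙ · · · · ·
· · · · · · · ·
♙ ♙ · ♙ ♙ ♙ ♙ ♙
♖ ♘ ♗ ♕ ♔ ♗ ♘ ♖


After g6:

♜ ♞ ♝ ♛ ♚ ♝ ♞ ♜
♟ ♟ ♟ ♟ ♟ ♟ · ♟
· · · · · · ♟ ·
· · · · · · · ·
· · ♙ · · · · ·
· · · · · · · ·
♙ ♙ · ♙ ♙ ♙ ♙ ♙
♖ ♘ ♗ ♕ ♔ ♗ ♘ ♖


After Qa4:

♜ ♞ ♝ ♛ ♚ ♝ ♞ ♜
♟ ♟ ♟ ♟ ♟ ♟ · ♟
· · · · · · ♟ ·
· · · · · · · ·
♕ · ♙ · · · · ·
· · · · · · · ·
♙ ♙ · ♙ ♙ ♙ ♙ ♙
♖ ♘ ♗ · ♔ ♗ ♘ ♖


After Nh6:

♜ ♞ ♝ ♛ ♚ ♝ · ♜
♟ ♟ ♟ ♟ ♟ ♟ · ♟
· · · · · · ♟ ♞
· · · · · · · ·
♕ · ♙ · · · · ·
· · · · · · · ·
♙ ♙ · ♙ ♙ ♙ ♙ ♙
♖ ♘ ♗ · ♔ ♗ ♘ ♖


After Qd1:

♜ ♞ ♝ ♛ ♚ ♝ · ♜
♟ ♟ ♟ ♟ ♟ ♟ · ♟
· · · · · · ♟ ♞
· · · · · · · ·
· · ♙ · · · · ·
· · · · · · · ·
♙ ♙ · ♙ ♙ ♙ ♙ ♙
♖ ♘ ♗ ♕ ♔ ♗ ♘ ♖


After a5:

♜ ♞ ♝ ♛ ♚ ♝ · ♜
· ♟ ♟ ♟ ♟ ♟ · ♟
· · · · · · ♟ ♞
♟ · · · · · · ·
· · ♙ · · · · ·
· · · · · · · ·
♙ ♙ · ♙ ♙ ♙ ♙ ♙
♖ ♘ ♗ ♕ ♔ ♗ ♘ ♖


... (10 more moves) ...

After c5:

♜ ♞ ♝ ♛ ♚ ♝ · ♜
· ♟ · ♟ ♟ · · ♟
· · ♟ · · · ♟ ·
♟ · ♙ · · ♟ · ·
♕ · · · · ♘ · ·
♘ · · · · · · ♙
♙ ♙ · ♙ ♙ ♙ ♙ ·
♖ · ♗ ♞ ♔ ♗ · ♖


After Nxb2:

♜ ♞ ♝ ♛ ♚ ♝ · ♜
· ♟ · ♟ ♟ · · ♟
· · ♟ · · · ♟ ·
♟ · ♙ · · ♟ · ·
♕ · · · · ♘ · ·
♘ · · · · · · ♙
♙ ♞ · ♙ ♙ ♙ ♙ ·
♖ · ♗ · ♔ ♗ · ♖



  a b c d e f g h
  ─────────────────
8│♜ ♞ ♝ ♛ ♚ ♝ · ♜│8
7│· ♟ · ♟ ♟ · · ♟│7
6│· · ♟ · · · ♟ ·│6
5│♟ · ♙ · · ♟ · ·│5
4│♕ · · · · ♘ · ·│4
3│♘ · · · · · · ♙│3
2│♙ ♞ · ♙ ♙ ♙ ♙ ·│2
1│♖ · ♗ · ♔ ♗ · ♖│1
  ─────────────────
  a b c d e f g h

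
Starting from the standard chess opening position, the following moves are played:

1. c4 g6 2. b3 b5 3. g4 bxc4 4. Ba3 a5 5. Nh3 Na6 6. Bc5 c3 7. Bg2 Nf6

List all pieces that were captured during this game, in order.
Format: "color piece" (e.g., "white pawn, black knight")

Tracking captures:
  bxc4: captured white pawn

white pawn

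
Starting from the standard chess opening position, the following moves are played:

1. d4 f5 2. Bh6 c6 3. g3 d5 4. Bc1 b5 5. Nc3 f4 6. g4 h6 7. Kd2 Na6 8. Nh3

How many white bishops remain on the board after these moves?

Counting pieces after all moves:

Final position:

  a b c d e f g h
  ─────────────────
8│♜ · ♝ ♛ ♚ ♝ ♞ ♜│8
7│♟ · · · ♟ · ♟ ·│7
6│♞ · ♟ · · · · ♟│6
5│· ♟ · ♟ · · · ·│5
4│· · · ♙ · ♟ ♙ ·│4
3│· · ♘ · · · · ♘│3
2│♙ ♙ ♙ ♔ ♙ ♙ · ♙│2
1│♖ · ♗ ♕ · ♗ · ♖│1
  ─────────────────
  a b c d e f g h


2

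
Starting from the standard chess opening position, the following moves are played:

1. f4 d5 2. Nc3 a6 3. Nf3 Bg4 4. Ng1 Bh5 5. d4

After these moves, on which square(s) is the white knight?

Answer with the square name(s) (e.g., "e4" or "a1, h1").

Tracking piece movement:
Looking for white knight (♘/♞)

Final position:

  a b c d e f g h
  ─────────────────
8│♜ ♞ · ♛ ♚ ♝ ♞ ♜│8
7│· ♟ ♟ · ♟ ♟ ♟ ♟│7
6│♟ · · · · · · ·│6
5│· · · ♟ · · · ♝│5
4│· · · ♙ · ♙ · ·│4
3│· · ♘ · · · · ·│3
2│♙ ♙ ♙ · ♙ · ♙ ♙│2
1│♖ · ♗ ♕ ♔ ♗ ♘ ♖│1
  ─────────────────
  a b c d e f g h


c3, g1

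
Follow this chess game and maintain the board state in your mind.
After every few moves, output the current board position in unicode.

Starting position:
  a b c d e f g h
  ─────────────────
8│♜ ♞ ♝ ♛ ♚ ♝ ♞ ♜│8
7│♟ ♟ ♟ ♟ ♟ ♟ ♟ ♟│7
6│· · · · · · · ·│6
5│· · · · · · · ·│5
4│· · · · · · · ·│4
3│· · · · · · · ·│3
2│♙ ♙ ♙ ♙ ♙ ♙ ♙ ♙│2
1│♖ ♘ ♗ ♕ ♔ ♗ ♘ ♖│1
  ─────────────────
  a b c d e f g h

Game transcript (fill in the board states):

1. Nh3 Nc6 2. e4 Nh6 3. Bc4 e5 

  a b c d e f g h
  ─────────────────
8│♜ · ♝ ♛ ♚ ♝ · ♜│8
7│♟ ♟ ♟ ♟ · ♟ ♟ ♟│7
6│· · ♞ · · · · ♞│6
5│· · · · ♟ · · ·│5
4│· · ♗ · ♙ · · ·│4
3│· · · · · · · ♘│3
2│♙ ♙ ♙ ♙ · ♙ ♙ ♙│2
1│♖ ♘ ♗ ♕ ♔ · · ♖│1
  ─────────────────
  a b c d e f g h

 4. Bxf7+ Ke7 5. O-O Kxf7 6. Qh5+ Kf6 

  a b c d e f g h
  ─────────────────
8│♜ · ♝ ♛ · ♝ · ♜│8
7│♟ ♟ ♟ ♟ · · ♟ ♟│7
6│· · ♞ · · ♚ · ♞│6
5│· · · · ♟ · · ♕│5
4│· · · · ♙ · · ·│4
3│· · · · · · · ♘│3
2│♙ ♙ ♙ ♙ · ♙ ♙ ♙│2
1│♖ ♘ ♗ · · ♖ ♔ ·│1
  ─────────────────
  a b c d e f g h

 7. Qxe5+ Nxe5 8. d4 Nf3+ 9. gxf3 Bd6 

  a b c d e f g h
  ─────────────────
8│♜ · ♝ ♛ · · · ♜│8
7│♟ ♟ ♟ ♟ · · ♟ ♟│7
6│· · · ♝ · ♚ · ♞│6
5│· · · · · · · ·│5
4│· · · ♙ ♙ · · ·│4
3│· · · · · ♙ · ♘│3
2│♙ ♙ ♙ · · ♙ · ♙│2
1│♖ ♘ ♗ · · ♖ ♔ ·│1
  ─────────────────
  a b c d e f g h

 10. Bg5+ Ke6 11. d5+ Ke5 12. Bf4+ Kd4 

  a b c d e f g h
  ─────────────────
8│♜ · ♝ ♛ · · · ♜│8
7│♟ ♟ ♟ ♟ · · ♟ ♟│7
6│· · · ♝ · · · ♞│6
5│· · · ♙ · · · ·│5
4│· · · ♚ ♙ ♗ · ·│4
3│· · · · · ♙ · ♘│3
2│♙ ♙ ♙ · · ♙ · ♙│2
1│♖ ♘ · · · ♖ ♔ ·│1
  ─────────────────
  a b c d e f g h

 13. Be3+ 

  a b c d e f g h
  ─────────────────
8│♜ · ♝ ♛ · · · ♜│8
7│♟ ♟ ♟ ♟ · · ♟ ♟│7
6│· · · ♝ · · · ♞│6
5│· · · ♙ · · · ·│5
4│· · · ♚ ♙ · · ·│4
3│· · · · ♗ ♙ · ♘│3
2│♙ ♙ ♙ · · ♙ · ♙│2
1│♖ ♘ · · · ♖ ♔ ·│1
  ─────────────────
  a b c d e f g h


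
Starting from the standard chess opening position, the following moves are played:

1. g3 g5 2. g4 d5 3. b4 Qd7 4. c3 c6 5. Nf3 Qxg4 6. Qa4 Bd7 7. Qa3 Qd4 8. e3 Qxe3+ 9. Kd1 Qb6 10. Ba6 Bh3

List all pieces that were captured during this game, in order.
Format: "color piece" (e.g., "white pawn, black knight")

Tracking captures:
  Qxg4: captured white pawn
  Qxe3+: captured white pawn

white pawn, white pawn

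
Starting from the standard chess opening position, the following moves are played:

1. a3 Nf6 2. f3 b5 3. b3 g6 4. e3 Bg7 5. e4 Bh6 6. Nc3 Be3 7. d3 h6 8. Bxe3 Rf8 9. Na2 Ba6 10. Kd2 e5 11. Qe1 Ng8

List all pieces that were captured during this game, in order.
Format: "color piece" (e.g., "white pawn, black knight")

Tracking captures:
  Bxe3: captured black bishop

black bishop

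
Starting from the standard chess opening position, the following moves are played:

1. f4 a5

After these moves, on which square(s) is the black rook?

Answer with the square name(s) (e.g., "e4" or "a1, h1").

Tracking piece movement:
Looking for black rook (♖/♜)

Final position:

  a b c d e f g h
  ─────────────────
8│♜ ♞ ♝ ♛ ♚ ♝ ♞ ♜│8
7│· ♟ ♟ ♟ ♟ ♟ ♟ ♟│7
6│· · · · · · · ·│6
5│♟ · · · · · · ·│5
4│· · · · · ♙ · ·│4
3│· · · · · · · ·│3
2│♙ ♙ ♙ ♙ ♙ · ♙ ♙│2
1│♖ ♘ ♗ ♕ ♔ ♗ ♘ ♖│1
  ─────────────────
  a b c d e f g h


a8, h8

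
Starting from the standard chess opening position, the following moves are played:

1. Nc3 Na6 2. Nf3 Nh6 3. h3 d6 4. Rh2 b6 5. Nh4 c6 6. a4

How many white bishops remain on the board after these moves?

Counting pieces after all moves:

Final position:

  a b c d e f g h
  ─────────────────
8│♜ · ♝ ♛ ♚ ♝ · ♜│8
7│♟ · · · ♟ ♟ ♟ ♟│7
6│♞ ♟ ♟ ♟ · · · ♞│6
5│· · · · · · · ·│5
4│♙ · · · · · · ♘│4
3│· · ♘ · · · · ♙│3
2│· ♙ ♙ ♙ ♙ ♙ ♙ ♖│2
1│♖ · ♗ ♕ ♔ ♗ · ·│1
  ─────────────────
  a b c d e f g h


2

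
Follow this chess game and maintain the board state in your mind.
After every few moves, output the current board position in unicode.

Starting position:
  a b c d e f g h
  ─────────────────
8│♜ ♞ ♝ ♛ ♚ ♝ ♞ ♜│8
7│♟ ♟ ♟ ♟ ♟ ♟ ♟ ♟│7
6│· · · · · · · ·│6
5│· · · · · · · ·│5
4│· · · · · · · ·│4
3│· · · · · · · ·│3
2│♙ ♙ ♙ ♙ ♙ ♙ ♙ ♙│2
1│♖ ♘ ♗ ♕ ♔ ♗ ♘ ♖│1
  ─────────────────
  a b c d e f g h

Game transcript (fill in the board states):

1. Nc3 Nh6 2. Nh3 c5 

  a b c d e f g h
  ─────────────────
8│♜ ♞ ♝ ♛ ♚ ♝ · ♜│8
7│♟ ♟ · ♟ ♟ ♟ ♟ ♟│7
6│· · · · · · · ♞│6
5│· · ♟ · · · · ·│5
4│· · · · · · · ·│4
3│· · ♘ · · · · ♘│3
2│♙ ♙ ♙ ♙ ♙ ♙ ♙ ♙│2
1│♖ · ♗ ♕ ♔ ♗ · ♖│1
  ─────────────────
  a b c d e f g h

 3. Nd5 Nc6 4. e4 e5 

  a b c d e f g h
  ─────────────────
8│♜ · ♝ ♛ ♚ ♝ · ♜│8
7│♟ ♟ · ♟ · ♟ ♟ ♟│7
6│· · ♞ · · · · ♞│6
5│· · ♟ ♘ ♟ · · ·│5
4│· · · · ♙ · · ·│4
3│· · · · · · · ♘│3
2│♙ ♙ ♙ ♙ · ♙ ♙ ♙│2
1│♖ · ♗ ♕ ♔ ♗ · ♖│1
  ─────────────────
  a b c d e f g h

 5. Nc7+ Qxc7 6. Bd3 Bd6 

  a b c d e f g h
  ─────────────────
8│♜ · ♝ · ♚ · · ♜│8
7│♟ ♟ ♛ ♟ · ♟ ♟ ♟│7
6│· · ♞ ♝ · · · ♞│6
5│· · ♟ · ♟ · · ·│5
4│· · · · ♙ · · ·│4
3│· · · ♗ · · · ♘│3
2│♙ ♙ ♙ ♙ · ♙ ♙ ♙│2
1│♖ · ♗ ♕ ♔ · · ♖│1
  ─────────────────
  a b c d e f g h

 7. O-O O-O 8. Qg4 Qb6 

  a b c d e f g h
  ─────────────────
8│♜ · ♝ · · ♜ ♚ ·│8
7│♟ ♟ · ♟ · ♟ ♟ ♟│7
6│· ♛ ♞ ♝ · · · ♞│6
5│· · ♟ · ♟ · · ·│5
4│· · · · ♙ · ♕ ·│4
3│· · · ♗ · · · ♘│3
2│♙ ♙ ♙ ♙ · ♙ ♙ ♙│2
1│♖ · ♗ · · ♖ ♔ ·│1
  ─────────────────
  a b c d e f g h

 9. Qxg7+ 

  a b c d e f g h
  ─────────────────
8│♜ · ♝ · · ♜ ♚ ·│8
7│♟ ♟ · ♟ · ♟ ♕ ♟│7
6│· ♛ ♞ ♝ · · · ♞│6
5│· · ♟ · ♟ · · ·│5
4│· · · · ♙ · · ·│4
3│· · · ♗ · · · ♘│3
2│♙ ♙ ♙ ♙ · ♙ ♙ ♙│2
1│♖ · ♗ · · ♖ ♔ ·│1
  ─────────────────
  a b c d e f g h


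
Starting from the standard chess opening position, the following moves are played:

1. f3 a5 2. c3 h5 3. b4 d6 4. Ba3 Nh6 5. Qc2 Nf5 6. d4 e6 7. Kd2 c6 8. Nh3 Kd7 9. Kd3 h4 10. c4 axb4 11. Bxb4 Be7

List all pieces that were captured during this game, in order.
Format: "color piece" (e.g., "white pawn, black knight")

Tracking captures:
  axb4: captured white pawn
  Bxb4: captured black pawn

white pawn, black pawn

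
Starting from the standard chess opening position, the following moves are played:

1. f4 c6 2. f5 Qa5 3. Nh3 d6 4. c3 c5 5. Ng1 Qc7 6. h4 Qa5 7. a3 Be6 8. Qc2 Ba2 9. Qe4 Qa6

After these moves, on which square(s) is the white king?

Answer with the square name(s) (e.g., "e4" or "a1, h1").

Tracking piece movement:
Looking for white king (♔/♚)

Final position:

  a b c d e f g h
  ─────────────────
8│♜ ♞ · · ♚ ♝ ♞ ♜│8
7│♟ ♟ · · ♟ ♟ ♟ ♟│7
6│♛ · · ♟ · · · ·│6
5│· · ♟ · · ♙ · ·│5
4│· · · · ♕ · · ♙│4
3│♙ · ♙ · · · · ·│3
2│♝ ♙ · ♙ ♙ · ♙ ·│2
1│♖ ♘ ♗ · ♔ ♗ ♘ ♖│1
  ─────────────────
  a b c d e f g h


e1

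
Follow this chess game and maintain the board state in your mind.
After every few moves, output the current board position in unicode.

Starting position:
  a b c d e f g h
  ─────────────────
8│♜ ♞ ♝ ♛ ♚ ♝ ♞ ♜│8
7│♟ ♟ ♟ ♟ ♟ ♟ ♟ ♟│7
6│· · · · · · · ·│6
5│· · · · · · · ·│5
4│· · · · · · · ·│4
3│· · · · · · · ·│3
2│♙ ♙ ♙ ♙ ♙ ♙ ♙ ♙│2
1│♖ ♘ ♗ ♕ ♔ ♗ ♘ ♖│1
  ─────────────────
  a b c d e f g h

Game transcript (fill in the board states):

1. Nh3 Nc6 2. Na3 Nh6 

  a b c d e f g h
  ─────────────────
8│♜ · ♝ ♛ ♚ ♝ · ♜│8
7│♟ ♟ ♟ ♟ ♟ ♟ ♟ ♟│7
6│· · ♞ · · · · ♞│6
5│· · · · · · · ·│5
4│· · · · · · · ·│4
3│♘ · · · · · · ♘│3
2│♙ ♙ ♙ ♙ ♙ ♙ ♙ ♙│2
1│♖ · ♗ ♕ ♔ ♗ · ♖│1
  ─────────────────
  a b c d e f g h

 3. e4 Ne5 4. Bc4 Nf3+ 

  a b c d e f g h
  ─────────────────
8│♜ · ♝ ♛ ♚ ♝ · ♜│8
7│♟ ♟ ♟ ♟ ♟ ♟ ♟ ♟│7
6│· · · · · · · ♞│6
5│· · · · · · · ·│5
4│· · ♗ · ♙ · · ·│4
3│♘ · · · · ♞ · ♘│3
2│♙ ♙ ♙ ♙ · ♙ ♙ ♙│2
1│♖ · ♗ ♕ ♔ · · ♖│1
  ─────────────────
  a b c d e f g h

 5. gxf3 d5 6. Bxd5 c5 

  a b c d e f g h
  ─────────────────
8│♜ · ♝ ♛ ♚ ♝ · ♜│8
7│♟ ♟ · · ♟ ♟ ♟ ♟│7
6│· · · · · · · ♞│6
5│· · ♟ ♗ · · · ·│5
4│· · · · ♙ · · ·│4
3│♘ · · · · ♙ · ♘│3
2│♙ ♙ ♙ ♙ · ♙ · ♙│2
1│♖ · ♗ ♕ ♔ · · ♖│1
  ─────────────────
  a b c d e f g h

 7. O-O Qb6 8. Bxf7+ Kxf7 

  a b c d e f g h
  ─────────────────
8│♜ · ♝ · · ♝ · ♜│8
7│♟ ♟ · · ♟ ♚ ♟ ♟│7
6│· ♛ · · · · · ♞│6
5│· · ♟ · · · · ·│5
4│· · · · ♙ · · ·│4
3│♘ · · · · ♙ · ♘│3
2│♙ ♙ ♙ ♙ · ♙ · ♙│2
1│♖ · ♗ ♕ · ♖ ♔ ·│1
  ─────────────────
  a b c d e f g h

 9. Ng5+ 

  a b c d e f g h
  ─────────────────
8│♜ · ♝ · · ♝ · ♜│8
7│♟ ♟ · · ♟ ♚ ♟ ♟│7
6│· ♛ · · · · · ♞│6
5│· · ♟ · · · ♘ ·│5
4│· · · · ♙ · · ·│4
3│♘ · · · · ♙ · ·│3
2│♙ ♙ ♙ ♙ · ♙ · ♙│2
1│♖ · ♗ ♕ · ♖ ♔ ·│1
  ─────────────────
  a b c d e f g h


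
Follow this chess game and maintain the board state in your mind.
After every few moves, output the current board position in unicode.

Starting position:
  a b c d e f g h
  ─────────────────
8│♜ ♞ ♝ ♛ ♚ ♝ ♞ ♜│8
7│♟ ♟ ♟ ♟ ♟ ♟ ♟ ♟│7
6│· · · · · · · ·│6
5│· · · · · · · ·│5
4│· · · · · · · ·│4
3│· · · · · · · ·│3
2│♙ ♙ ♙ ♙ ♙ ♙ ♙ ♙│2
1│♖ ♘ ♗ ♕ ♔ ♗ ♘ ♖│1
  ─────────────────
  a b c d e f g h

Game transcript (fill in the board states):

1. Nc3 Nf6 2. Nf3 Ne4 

  a b c d e f g h
  ─────────────────
8│♜ ♞ ♝ ♛ ♚ ♝ · ♜│8
7│♟ ♟ ♟ ♟ ♟ ♟ ♟ ♟│7
6│· · · · · · · ·│6
5│· · · · · · · ·│5
4│· · · · ♞ · · ·│4
3│· · ♘ · · ♘ · ·│3
2│♙ ♙ ♙ ♙ ♙ ♙ ♙ ♙│2
1│♖ · ♗ ♕ ♔ ♗ · ♖│1
  ─────────────────
  a b c d e f g h

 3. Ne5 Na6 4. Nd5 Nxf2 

  a b c d e f g h
  ─────────────────
8│♜ · ♝ ♛ ♚ ♝ · ♜│8
7│♟ ♟ ♟ ♟ ♟ ♟ ♟ ♟│7
6│♞ · · · · · · ·│6
5│· · · ♘ ♘ · · ·│5
4│· · · · · · · ·│4
3│· · · · · · · ·│3
2│♙ ♙ ♙ ♙ ♙ ♞ ♙ ♙│2
1│♖ · ♗ ♕ ♔ ♗ · ♖│1
  ─────────────────
  a b c d e f g h

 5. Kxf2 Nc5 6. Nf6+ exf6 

  a b c d e f g h
  ─────────────────
8│♜ · ♝ ♛ ♚ ♝ · ♜│8
7│♟ ♟ ♟ ♟ · ♟ ♟ ♟│7
6│· · · · · ♟ · ·│6
5│· · ♞ · ♘ · · ·│5
4│· · · · · · · ·│4
3│· · · · · · · ·│3
2│♙ ♙ ♙ ♙ ♙ ♔ ♙ ♙│2
1│♖ · ♗ ♕ · ♗ · ♖│1
  ─────────────────
  a b c d e f g h

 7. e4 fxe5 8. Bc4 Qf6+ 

  a b c d e f g h
  ─────────────────
8│♜ · ♝ · ♚ ♝ · ♜│8
7│♟ ♟ ♟ ♟ · ♟ ♟ ♟│7
6│· · · · · ♛ · ·│6
5│· · ♞ · ♟ · · ·│5
4│· · ♗ · ♙ · · ·│4
3│· · · · · · · ·│3
2│♙ ♙ ♙ ♙ · ♔ ♙ ♙│2
1│♖ · ♗ ♕ · · · ♖│1
  ─────────────────
  a b c d e f g h

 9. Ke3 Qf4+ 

  a b c d e f g h
  ─────────────────
8│♜ · ♝ · ♚ ♝ · ♜│8
7│♟ ♟ ♟ ♟ · ♟ ♟ ♟│7
6│· · · · · · · ·│6
5│· · ♞ · ♟ · · ·│5
4│· · ♗ · ♙ ♛ · ·│4
3│· · · · ♔ · · ·│3
2│♙ ♙ ♙ ♙ · · ♙ ♙│2
1│♖ · ♗ ♕ · · · ♖│1
  ─────────────────
  a b c d e f g h


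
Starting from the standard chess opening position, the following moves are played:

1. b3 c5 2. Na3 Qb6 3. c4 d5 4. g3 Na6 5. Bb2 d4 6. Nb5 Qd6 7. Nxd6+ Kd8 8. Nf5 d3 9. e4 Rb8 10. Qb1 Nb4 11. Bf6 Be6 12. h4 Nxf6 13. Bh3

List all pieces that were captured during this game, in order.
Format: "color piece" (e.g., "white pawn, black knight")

Tracking captures:
  Nxd6+: captured black queen
  Nxf6: captured white bishop

black queen, white bishop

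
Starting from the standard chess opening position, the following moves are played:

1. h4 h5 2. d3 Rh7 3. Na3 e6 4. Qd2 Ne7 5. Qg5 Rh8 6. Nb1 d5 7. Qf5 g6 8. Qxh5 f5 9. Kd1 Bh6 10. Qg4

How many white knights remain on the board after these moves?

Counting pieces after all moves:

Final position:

  a b c d e f g h
  ─────────────────
8│♜ ♞ ♝ ♛ ♚ · · ♜│8
7│♟ ♟ ♟ · ♞ · · ·│7
6│· · · · ♟ · ♟ ♝│6
5│· · · ♟ · ♟ · ·│5
4│· · · · · · ♕ ♙│4
3│· · · ♙ · · · ·│3
2│♙ ♙ ♙ · ♙ ♙ ♙ ·│2
1│♖ ♘ ♗ ♔ · ♗ ♘ ♖│1
  ─────────────────
  a b c d e f g h


2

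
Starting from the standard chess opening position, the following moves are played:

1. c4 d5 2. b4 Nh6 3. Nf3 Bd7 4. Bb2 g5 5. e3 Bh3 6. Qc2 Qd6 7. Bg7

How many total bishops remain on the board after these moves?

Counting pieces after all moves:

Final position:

  a b c d e f g h
  ─────────────────
8│♜ ♞ · · ♚ ♝ · ♜│8
7│♟ ♟ ♟ · ♟ ♟ ♗ ♟│7
6│· · · ♛ · · · ♞│6
5│· · · ♟ · · ♟ ·│5
4│· ♙ ♙ · · · · ·│4
3│· · · · ♙ ♘ · ♝│3
2│♙ · ♕ ♙ · ♙ ♙ ♙│2
1│♖ ♘ · · ♔ ♗ · ♖│1
  ─────────────────
  a b c d e f g h


4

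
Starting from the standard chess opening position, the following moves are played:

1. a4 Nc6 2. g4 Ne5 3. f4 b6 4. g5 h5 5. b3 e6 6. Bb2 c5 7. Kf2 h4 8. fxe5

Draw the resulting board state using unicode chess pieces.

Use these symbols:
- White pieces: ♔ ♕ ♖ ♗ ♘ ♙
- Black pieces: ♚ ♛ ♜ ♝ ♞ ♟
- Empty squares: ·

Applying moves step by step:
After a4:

♜ ♞ ♝ ♛ ♚ ♝ ♞ ♜
♟ ♟ ♟ ♟ ♟ ♟ ♟ ♟
· · · · · · · ·
· · · · · · · ·
♙ · · · · · · ·
· · · · · · · ·
· ♙ ♙ ♙ ♙ ♙ ♙ ♙
♖ ♘ ♗ ♕ ♔ ♗ ♘ ♖


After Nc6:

♜ · ♝ ♛ ♚ ♝ ♞ ♜
♟ ♟ ♟ ♟ ♟ ♟ ♟ ♟
· · ♞ · · · · ·
· · · · · · · ·
♙ · · · · · · ·
· · · · · · · ·
· ♙ ♙ ♙ ♙ ♙ ♙ ♙
♖ ♘ ♗ ♕ ♔ ♗ ♘ ♖


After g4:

♜ · ♝ ♛ ♚ ♝ ♞ ♜
♟ ♟ ♟ ♟ ♟ ♟ ♟ ♟
· · ♞ · · · · ·
· · · · · · · ·
♙ · · · · · ♙ ·
· · · · · · · ·
· ♙ ♙ ♙ ♙ ♙ · ♙
♖ ♘ ♗ ♕ ♔ ♗ ♘ ♖


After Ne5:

♜ · ♝ ♛ ♚ ♝ ♞ ♜
♟ ♟ ♟ ♟ ♟ ♟ ♟ ♟
· · · · · · · ·
· · · · ♞ · · ·
♙ · · · · · ♙ ·
· · · · · · · ·
· ♙ ♙ ♙ ♙ ♙ · ♙
♖ ♘ ♗ ♕ ♔ ♗ ♘ ♖


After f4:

♜ · ♝ ♛ ♚ ♝ ♞ ♜
♟ ♟ ♟ ♟ ♟ ♟ ♟ ♟
· · · · · · · ·
· · · · ♞ · · ·
♙ · · · · ♙ ♙ ·
· · · · · · · ·
· ♙ ♙ ♙ ♙ · · ♙
♖ ♘ ♗ ♕ ♔ ♗ ♘ ♖


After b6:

♜ · ♝ ♛ ♚ ♝ ♞ ♜
♟ · ♟ ♟ ♟ ♟ ♟ ♟
· ♟ · · · · · ·
· · · · ♞ · · ·
♙ · · · · ♙ ♙ ·
· · · · · · · ·
· ♙ ♙ ♙ ♙ · · ♙
♖ ♘ ♗ ♕ ♔ ♗ ♘ ♖


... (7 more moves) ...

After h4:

♜ · ♝ ♛ ♚ ♝ ♞ ♜
♟ · · ♟ · ♟ ♟ ·
· ♟ · · ♟ · · ·
· · ♟ · ♞ · ♙ ·
♙ · · · · ♙ · ♟
· ♙ · · · · · ·
· ♗ ♙ ♙ ♙ ♔ · ♙
♖ ♘ · ♕ · ♗ ♘ ♖


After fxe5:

♜ · ♝ ♛ ♚ ♝ ♞ ♜
♟ · · ♟ · ♟ ♟ ·
· ♟ · · ♟ · · ·
· · ♟ · ♙ · ♙ ·
♙ · · · · · · ♟
· ♙ · · · · · ·
· ♗ ♙ ♙ ♙ ♔ · ♙
♖ ♘ · ♕ · ♗ ♘ ♖



  a b c d e f g h
  ─────────────────
8│♜ · ♝ ♛ ♚ ♝ ♞ ♜│8
7│♟ · · ♟ · ♟ ♟ ·│7
6│· ♟ · · ♟ · · ·│6
5│· · ♟ · ♙ · ♙ ·│5
4│♙ · · · · · · ♟│4
3│· ♙ · · · · · ·│3
2│· ♗ ♙ ♙ ♙ ♔ · ♙│2
1│♖ ♘ · ♕ · ♗ ♘ ♖│1
  ─────────────────
  a b c d e f g h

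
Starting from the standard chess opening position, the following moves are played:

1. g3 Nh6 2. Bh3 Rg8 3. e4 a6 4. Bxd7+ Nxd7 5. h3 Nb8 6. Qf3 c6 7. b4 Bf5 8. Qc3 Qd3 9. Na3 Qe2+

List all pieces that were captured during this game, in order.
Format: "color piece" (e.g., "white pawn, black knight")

Tracking captures:
  Bxd7+: captured black pawn
  Nxd7: captured white bishop

black pawn, white bishop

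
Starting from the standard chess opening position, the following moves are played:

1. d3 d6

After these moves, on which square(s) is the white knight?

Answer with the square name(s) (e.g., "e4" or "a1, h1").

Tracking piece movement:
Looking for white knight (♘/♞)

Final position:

  a b c d e f g h
  ─────────────────
8│♜ ♞ ♝ ♛ ♚ ♝ ♞ ♜│8
7│♟ ♟ ♟ · ♟ ♟ ♟ ♟│7
6│· · · ♟ · · · ·│6
5│· · · · · · · ·│5
4│· · · · · · · ·│4
3│· · · ♙ · · · ·│3
2│♙ ♙ ♙ · ♙ ♙ ♙ ♙│2
1│♖ ♘ ♗ ♕ ♔ ♗ ♘ ♖│1
  ─────────────────
  a b c d e f g h


b1, g1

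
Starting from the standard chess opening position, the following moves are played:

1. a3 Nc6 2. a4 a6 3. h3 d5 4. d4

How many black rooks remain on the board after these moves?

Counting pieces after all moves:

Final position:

  a b c d e f g h
  ─────────────────
8│♜ · ♝ ♛ ♚ ♝ ♞ ♜│8
7│· ♟ ♟ · ♟ ♟ ♟ ♟│7
6│♟ · ♞ · · · · ·│6
5│· · · ♟ · · · ·│5
4│♙ · · ♙ · · · ·│4
3│· · · · · · · ♙│3
2│· ♙ ♙ · ♙ ♙ ♙ ·│2
1│♖ ♘ ♗ ♕ ♔ ♗ ♘ ♖│1
  ─────────────────
  a b c d e f g h


2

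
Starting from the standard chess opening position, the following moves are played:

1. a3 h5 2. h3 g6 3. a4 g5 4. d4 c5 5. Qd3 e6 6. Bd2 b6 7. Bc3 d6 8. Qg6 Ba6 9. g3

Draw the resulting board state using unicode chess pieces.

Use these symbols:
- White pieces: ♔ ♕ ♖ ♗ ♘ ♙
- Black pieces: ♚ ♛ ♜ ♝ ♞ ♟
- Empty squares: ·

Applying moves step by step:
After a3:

♜ ♞ ♝ ♛ ♚ ♝ ♞ ♜
♟ ♟ ♟ ♟ ♟ ♟ ♟ ♟
· · · · · · · ·
· · · · · · · ·
· · · · · · · ·
♙ · · · · · · ·
· ♙ ♙ ♙ ♙ ♙ ♙ ♙
♖ ♘ ♗ ♕ ♔ ♗ ♘ ♖


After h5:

♜ ♞ ♝ ♛ ♚ ♝ ♞ ♜
♟ ♟ ♟ ♟ ♟ ♟ ♟ ·
· · · · · · · ·
· · · · · · · ♟
· · · · · · · ·
♙ · · · · · · ·
· ♙ ♙ ♙ ♙ ♙ ♙ ♙
♖ ♘ ♗ ♕ ♔ ♗ ♘ ♖


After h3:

♜ ♞ ♝ ♛ ♚ ♝ ♞ ♜
♟ ♟ ♟ ♟ ♟ ♟ ♟ ·
· · · · · · · ·
· · · · · · · ♟
· · · · · · · ·
♙ · · · · · · ♙
· ♙ ♙ ♙ ♙ ♙ ♙ ·
♖ ♘ ♗ ♕ ♔ ♗ ♘ ♖


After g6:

♜ ♞ ♝ ♛ ♚ ♝ ♞ ♜
♟ ♟ ♟ ♟ ♟ ♟ · ·
· · · · · · ♟ ·
· · · · · · · ♟
· · · · · · · ·
♙ · · · · · · ♙
· ♙ ♙ ♙ ♙ ♙ ♙ ·
♖ ♘ ♗ ♕ ♔ ♗ ♘ ♖


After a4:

♜ ♞ ♝ ♛ ♚ ♝ ♞ ♜
♟ ♟ ♟ ♟ ♟ ♟ · ·
· · · · · · ♟ ·
· · · · · · · ♟
♙ · · · · · · ·
· · · · · · · ♙
· ♙ ♙ ♙ ♙ ♙ ♙ ·
♖ ♘ ♗ ♕ ♔ ♗ ♘ ♖


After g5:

♜ ♞ ♝ ♛ ♚ ♝ ♞ ♜
♟ ♟ ♟ ♟ ♟ ♟ · ·
· · · · · · · ·
· · · · · · ♟ ♟
♙ · · · · · · ·
· · · · · · · ♙
· ♙ ♙ ♙ ♙ ♙ ♙ ·
♖ ♘ ♗ ♕ ♔ ♗ ♘ ♖


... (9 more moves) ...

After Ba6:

♜ ♞ · ♛ ♚ ♝ ♞ ♜
♟ · · · · ♟ · ·
♝ ♟ · ♟ ♟ · ♕ ·
· · ♟ · · · ♟ ♟
♙ · · ♙ · · · ·
· · ♗ · · · · ♙
· ♙ ♙ · ♙ ♙ ♙ ·
♖ ♘ · · ♔ ♗ ♘ ♖


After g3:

♜ ♞ · ♛ ♚ ♝ ♞ ♜
♟ · · · · ♟ · ·
♝ ♟ · ♟ ♟ · ♕ ·
· · ♟ · · · ♟ ♟
♙ · · ♙ · · · ·
· · ♗ · · · ♙ ♙
· ♙ ♙ · ♙ ♙ · ·
♖ ♘ · · ♔ ♗ ♘ ♖



  a b c d e f g h
  ─────────────────
8│♜ ♞ · ♛ ♚ ♝ ♞ ♜│8
7│♟ · · · · ♟ · ·│7
6│♝ ♟ · ♟ ♟ · ♕ ·│6
5│· · ♟ · · · ♟ ♟│5
4│♙ · · ♙ · · · ·│4
3│· · ♗ · · · ♙ ♙│3
2│· ♙ ♙ · ♙ ♙ · ·│2
1│♖ ♘ · · ♔ ♗ ♘ ♖│1
  ─────────────────
  a b c d e f g h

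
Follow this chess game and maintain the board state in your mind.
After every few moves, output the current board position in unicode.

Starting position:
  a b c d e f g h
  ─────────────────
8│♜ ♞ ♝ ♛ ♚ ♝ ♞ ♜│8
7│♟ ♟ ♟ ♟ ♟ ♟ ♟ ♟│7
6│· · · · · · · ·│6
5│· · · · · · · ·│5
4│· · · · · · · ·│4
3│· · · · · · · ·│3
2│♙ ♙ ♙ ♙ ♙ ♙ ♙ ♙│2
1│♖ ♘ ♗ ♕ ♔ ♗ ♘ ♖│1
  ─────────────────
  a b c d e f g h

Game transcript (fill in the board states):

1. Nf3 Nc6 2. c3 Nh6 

  a b c d e f g h
  ─────────────────
8│♜ · ♝ ♛ ♚ ♝ · ♜│8
7│♟ ♟ ♟ ♟ ♟ ♟ ♟ ♟│7
6│· · ♞ · · · · ♞│6
5│· · · · · · · ·│5
4│· · · · · · · ·│4
3│· · ♙ · · ♘ · ·│3
2│♙ ♙ · ♙ ♙ ♙ ♙ ♙│2
1│♖ ♘ ♗ ♕ ♔ ♗ · ♖│1
  ─────────────────
  a b c d e f g h

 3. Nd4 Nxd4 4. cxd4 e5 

  a b c d e f g h
  ─────────────────
8│♜ · ♝ ♛ ♚ ♝ · ♜│8
7│♟ ♟ ♟ ♟ · ♟ ♟ ♟│7
6│· · · · · · · ♞│6
5│· · · · ♟ · · ·│5
4│· · · ♙ · · · ·│4
3│· · · · · · · ·│3
2│♙ ♙ · ♙ ♙ ♙ ♙ ♙│2
1│♖ ♘ ♗ ♕ ♔ ♗ · ♖│1
  ─────────────────
  a b c d e f g h

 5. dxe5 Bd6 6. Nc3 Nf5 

  a b c d e f g h
  ─────────────────
8│♜ · ♝ ♛ ♚ · · ♜│8
7│♟ ♟ ♟ ♟ · ♟ ♟ ♟│7
6│· · · ♝ · · · ·│6
5│· · · · ♙ ♞ · ·│5
4│· · · · · · · ·│4
3│· · ♘ · · · · ·│3
2│♙ ♙ · ♙ ♙ ♙ ♙ ♙│2
1│♖ · ♗ ♕ ♔ ♗ · ♖│1
  ─────────────────
  a b c d e f g h

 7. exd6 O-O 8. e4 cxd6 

  a b c d e f g h
  ─────────────────
8│♜ · ♝ ♛ · ♜ ♚ ·│8
7│♟ ♟ · ♟ · ♟ ♟ ♟│7
6│· · · ♟ · · · ·│6
5│· · · · · ♞ · ·│5
4│· · · · ♙ · · ·│4
3│· · ♘ · · · · ·│3
2│♙ ♙ · ♙ · ♙ ♙ ♙│2
1│♖ · ♗ ♕ ♔ ♗ · ♖│1
  ─────────────────
  a b c d e f g h



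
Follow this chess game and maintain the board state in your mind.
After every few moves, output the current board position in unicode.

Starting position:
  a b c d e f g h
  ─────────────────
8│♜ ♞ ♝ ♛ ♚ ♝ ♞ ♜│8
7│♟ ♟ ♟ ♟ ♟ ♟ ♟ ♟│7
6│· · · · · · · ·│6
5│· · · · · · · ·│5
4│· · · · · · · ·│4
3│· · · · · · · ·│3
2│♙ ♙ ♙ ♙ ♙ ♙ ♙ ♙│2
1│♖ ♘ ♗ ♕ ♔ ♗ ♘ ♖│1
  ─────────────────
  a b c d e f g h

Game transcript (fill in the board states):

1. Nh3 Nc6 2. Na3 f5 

  a b c d e f g h
  ─────────────────
8│♜ · ♝ ♛ ♚ ♝ ♞ ♜│8
7│♟ ♟ ♟ ♟ ♟ · ♟ ♟│7
6│· · ♞ · · · · ·│6
5│· · · · · ♟ · ·│5
4│· · · · · · · ·│4
3│♘ · · · · · · ♘│3
2│♙ ♙ ♙ ♙ ♙ ♙ ♙ ♙│2
1│♖ · ♗ ♕ ♔ ♗ · ♖│1
  ─────────────────
  a b c d e f g h

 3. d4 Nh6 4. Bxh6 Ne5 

  a b c d e f g h
  ─────────────────
8│♜ · ♝ ♛ ♚ ♝ · ♜│8
7│♟ ♟ ♟ ♟ ♟ · ♟ ♟│7
6│· · · · · · · ♗│6
5│· · · · ♞ ♟ · ·│5
4│· · · ♙ · · · ·│4
3│♘ · · · · · · ♘│3
2│♙ ♙ ♙ · ♙ ♙ ♙ ♙│2
1│♖ · · ♕ ♔ ♗ · ♖│1
  ─────────────────
  a b c d e f g h

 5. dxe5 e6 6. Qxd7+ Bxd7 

  a b c d e f g h
  ─────────────────
8│♜ · · ♛ ♚ ♝ · ♜│8
7│♟ ♟ ♟ ♝ · · ♟ ♟│7
6│· · · · ♟ · · ♗│6
5│· · · · ♙ ♟ · ·│5
4│· · · · · · · ·│4
3│♘ · · · · · · ♘│3
2│♙ ♙ ♙ · ♙ ♙ ♙ ♙│2
1│♖ · · · ♔ ♗ · ♖│1
  ─────────────────
  a b c d e f g h

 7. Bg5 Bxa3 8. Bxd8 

  a b c d e f g h
  ─────────────────
8│♜ · · ♗ ♚ · · ♜│8
7│♟ ♟ ♟ ♝ · · ♟ ♟│7
6│· · · · ♟ · · ·│6
5│· · · · ♙ ♟ · ·│5
4│· · · · · · · ·│4
3│♝ · · · · · · ♘│3
2│♙ ♙ ♙ · ♙ ♙ ♙ ♙│2
1│♖ · · · ♔ ♗ · ♖│1
  ─────────────────
  a b c d e f g h


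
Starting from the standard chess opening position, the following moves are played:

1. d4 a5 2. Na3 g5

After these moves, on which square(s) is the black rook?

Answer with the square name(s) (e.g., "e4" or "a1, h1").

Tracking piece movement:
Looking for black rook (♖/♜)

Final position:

  a b c d e f g h
  ─────────────────
8│♜ ♞ ♝ ♛ ♚ ♝ ♞ ♜│8
7│· ♟ ♟ ♟ ♟ ♟ · ♟│7
6│· · · · · · · ·│6
5│♟ · · · · · ♟ ·│5
4│· · · ♙ · · · ·│4
3│♘ · · · · · · ·│3
2│♙ ♙ ♙ · ♙ ♙ ♙ ♙│2
1│♖ · ♗ ♕ ♔ ♗ ♘ ♖│1
  ─────────────────
  a b c d e f g h


a8, h8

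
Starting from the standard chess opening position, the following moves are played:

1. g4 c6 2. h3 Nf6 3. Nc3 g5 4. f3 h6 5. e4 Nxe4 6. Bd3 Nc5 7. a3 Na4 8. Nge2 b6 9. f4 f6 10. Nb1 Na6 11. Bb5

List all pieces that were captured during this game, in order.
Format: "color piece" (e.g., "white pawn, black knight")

Tracking captures:
  Nxe4: captured white pawn

white pawn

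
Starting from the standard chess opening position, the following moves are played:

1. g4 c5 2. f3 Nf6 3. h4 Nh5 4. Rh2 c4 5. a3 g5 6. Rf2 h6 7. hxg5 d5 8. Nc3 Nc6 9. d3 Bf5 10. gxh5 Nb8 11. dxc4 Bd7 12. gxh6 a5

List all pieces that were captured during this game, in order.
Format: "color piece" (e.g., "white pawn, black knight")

Tracking captures:
  hxg5: captured black pawn
  gxh5: captured black knight
  dxc4: captured black pawn
  gxh6: captured black pawn

black pawn, black knight, black pawn, black pawn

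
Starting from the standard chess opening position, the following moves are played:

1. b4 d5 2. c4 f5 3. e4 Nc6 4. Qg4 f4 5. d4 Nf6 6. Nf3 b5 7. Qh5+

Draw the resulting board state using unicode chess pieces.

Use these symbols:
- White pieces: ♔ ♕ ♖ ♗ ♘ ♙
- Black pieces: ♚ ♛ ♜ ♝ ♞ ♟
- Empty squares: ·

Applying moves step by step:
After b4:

♜ ♞ ♝ ♛ ♚ ♝ ♞ ♜
♟ ♟ ♟ ♟ ♟ ♟ ♟ ♟
· · · · · · · ·
· · · · · · · ·
· ♙ · · · · · ·
· · · · · · · ·
♙ · ♙ ♙ ♙ ♙ ♙ ♙
♖ ♘ ♗ ♕ ♔ ♗ ♘ ♖


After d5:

♜ ♞ ♝ ♛ ♚ ♝ ♞ ♜
♟ ♟ ♟ · ♟ ♟ ♟ ♟
· · · · · · · ·
· · · ♟ · · · ·
· ♙ · · · · · ·
· · · · · · · ·
♙ · ♙ ♙ ♙ ♙ ♙ ♙
♖ ♘ ♗ ♕ ♔ ♗ ♘ ♖


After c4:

♜ ♞ ♝ ♛ ♚ ♝ ♞ ♜
♟ ♟ ♟ · ♟ ♟ ♟ ♟
· · · · · · · ·
· · · ♟ · · · ·
· ♙ ♙ · · · · ·
· · · · · · · ·
♙ · · ♙ ♙ ♙ ♙ ♙
♖ ♘ ♗ ♕ ♔ ♗ ♘ ♖


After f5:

♜ ♞ ♝ ♛ ♚ ♝ ♞ ♜
♟ ♟ ♟ · ♟ · ♟ ♟
· · · · · · · ·
· · · ♟ · ♟ · ·
· ♙ ♙ · · · · ·
· · · · · · · ·
♙ · · ♙ ♙ ♙ ♙ ♙
♖ ♘ ♗ ♕ ♔ ♗ ♘ ♖


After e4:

♜ ♞ ♝ ♛ ♚ ♝ ♞ ♜
♟ ♟ ♟ · ♟ · ♟ ♟
· · · · · · · ·
· · · ♟ · ♟ · ·
· ♙ ♙ · ♙ · · ·
· · · · · · · ·
♙ · · ♙ · ♙ ♙ ♙
♖ ♘ ♗ ♕ ♔ ♗ ♘ ♖


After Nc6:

♜ · ♝ ♛ ♚ ♝ ♞ ♜
♟ ♟ ♟ · ♟ · ♟ ♟
· · ♞ · · · · ·
· · · ♟ · ♟ · ·
· ♙ ♙ · ♙ · · ·
· · · · · · · ·
♙ · · ♙ · ♙ ♙ ♙
♖ ♘ ♗ ♕ ♔ ♗ ♘ ♖


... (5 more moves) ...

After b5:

♜ · ♝ ♛ ♚ ♝ · ♜
♟ · ♟ · ♟ · ♟ ♟
· · ♞ · · ♞ · ·
· ♟ · ♟ · · · ·
· ♙ ♙ ♙ ♙ ♟ ♕ ·
· · · · · ♘ · ·
♙ · · · · ♙ ♙ ♙
♖ ♘ ♗ · ♔ ♗ · ♖


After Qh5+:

♜ · ♝ ♛ ♚ ♝ · ♜
♟ · ♟ · ♟ · ♟ ♟
· · ♞ · · ♞ · ·
· ♟ · ♟ · · · ♕
· ♙ ♙ ♙ ♙ ♟ · ·
· · · · · ♘ · ·
♙ · · · · ♙ ♙ ♙
♖ ♘ ♗ · ♔ ♗ · ♖



  a b c d e f g h
  ─────────────────
8│♜ · ♝ ♛ ♚ ♝ · ♜│8
7│♟ · ♟ · ♟ · ♟ ♟│7
6│· · ♞ · · ♞ · ·│6
5│· ♟ · ♟ · · · ♕│5
4│· ♙ ♙ ♙ ♙ ♟ · ·│4
3│· · · · · ♘ · ·│3
2│♙ · · · · ♙ ♙ ♙│2
1│♖ ♘ ♗ · ♔ ♗ · ♖│1
  ─────────────────
  a b c d e f g h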